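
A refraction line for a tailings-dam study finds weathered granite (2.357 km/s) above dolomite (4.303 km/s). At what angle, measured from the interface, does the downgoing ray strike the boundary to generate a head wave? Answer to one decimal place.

At critical incidence the refracted ray runs along the interface (θ₂ = 90°), so sin θ_c = V₁/V₂.
θ_c = arcsin(2.357/4.303) = arcsin 0.5478 = 33.21°.
Measured from the interface: 90° − 33.21° = 56.79°.

56.8°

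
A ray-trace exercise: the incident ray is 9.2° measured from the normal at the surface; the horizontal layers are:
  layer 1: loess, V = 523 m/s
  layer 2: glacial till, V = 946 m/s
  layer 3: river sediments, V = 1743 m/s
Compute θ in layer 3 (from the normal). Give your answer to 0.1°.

32.2°

Ray parameter p = sin 9.2° / 523 = 3.0570e-04 s/m.
sin θ_3 = p·V_3 = 3.0570e-04 × 1743 = 0.5328.
θ_3 = arcsin 0.5328 = 32.20°.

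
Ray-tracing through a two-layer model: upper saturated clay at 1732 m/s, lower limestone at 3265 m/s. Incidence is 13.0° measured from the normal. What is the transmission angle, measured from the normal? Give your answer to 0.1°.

sin θ₁/V₁ = sin θ₂/V₂ ⇒ sin θ₂ = 3265·sin 13.0°/1732 = 3265·0.2250/1732 = 0.4241.
θ₂ = arcsin 0.4241 = 25.09° from the normal.

25.1°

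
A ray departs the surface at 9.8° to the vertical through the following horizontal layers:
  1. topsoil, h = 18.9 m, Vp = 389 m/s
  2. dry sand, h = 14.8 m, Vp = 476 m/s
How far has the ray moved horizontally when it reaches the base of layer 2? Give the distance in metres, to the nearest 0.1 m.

p = sin θ₁/V₁ = sin 9.8°/389 = 4.3756e-04 s/m is conserved through the stack.
Layer 1: θ = 9.80°; offset = 18.9·tan 9.80° = 3.265 m.
Layer 2: sin θ = p·476 = 0.2083 → θ = 12.02°; offset = 14.8·tan 12.02° = 3.152 m.
Summing the layer offsets gives 6.416 m.

6.4 m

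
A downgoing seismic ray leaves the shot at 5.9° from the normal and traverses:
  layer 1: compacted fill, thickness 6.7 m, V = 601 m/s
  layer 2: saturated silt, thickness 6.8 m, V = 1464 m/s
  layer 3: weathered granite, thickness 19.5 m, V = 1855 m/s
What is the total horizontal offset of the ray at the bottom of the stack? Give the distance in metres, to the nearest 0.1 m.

9.0 m

Apply Snell's law at each interface; in layer i the horizontal offset is hᵢ·tan θᵢ.
Layer 1: θ = 5.90°; offset = 6.7·tan 5.90° = 0.692 m.
Layer 2: sin θ = 1464·sin 5.9°/601 = 0.2504, θ = 14.50°; offset = 6.8·tan 14.50° = 1.759 m.
Layer 3: sin θ = 1855·sin 5.9°/601 = 0.3173, θ = 18.50°; offset = 19.5·tan 18.50° = 6.524 m.
Total horizontal offset = 8.975 m.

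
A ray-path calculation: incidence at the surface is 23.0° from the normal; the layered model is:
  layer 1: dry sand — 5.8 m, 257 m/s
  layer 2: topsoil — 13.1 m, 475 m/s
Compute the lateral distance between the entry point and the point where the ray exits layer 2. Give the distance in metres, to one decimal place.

p = sin θ₁/V₁ = sin 23.0°/257 = 1.5204e-03 s/m is conserved through the stack.
Layer 1: θ = 23.00°; offset = 5.8·tan 23.00° = 2.462 m.
Layer 2: sin θ = p·475 = 0.7222 → θ = 46.23°; offset = 13.1·tan 46.23° = 13.677 m.
Σ offsets = 16.139 m.

16.1 m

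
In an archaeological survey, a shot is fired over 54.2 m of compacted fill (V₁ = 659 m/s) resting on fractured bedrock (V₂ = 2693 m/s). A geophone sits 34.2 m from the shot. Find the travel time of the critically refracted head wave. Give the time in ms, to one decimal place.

172.2 ms

θ_c = arcsin(V₁/V₂) = arcsin(659/2693) = 14.16°, cos θ_c = 0.9696.
Intercept time tᵢ = 2h cos θ_c / V₁ = 2·54.2·0.9696/659 = 0.15949 s.
t = x/V₂ + tᵢ = 34.2/2693 + 0.15949 = 0.17219 s.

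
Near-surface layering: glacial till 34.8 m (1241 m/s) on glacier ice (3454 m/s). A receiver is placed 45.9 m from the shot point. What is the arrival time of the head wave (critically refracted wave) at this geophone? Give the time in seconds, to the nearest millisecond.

θ_c = arcsin(V₁/V₂) = arcsin(1241/3454) = 21.06°, cos θ_c = 0.9332.
Intercept time tᵢ = 2h cos θ_c / V₁ = 2·34.8·0.9332/1241 = 0.05234 s.
t = x/V₂ + tᵢ = 45.9/3454 + 0.05234 = 0.06563 s.

0.066 s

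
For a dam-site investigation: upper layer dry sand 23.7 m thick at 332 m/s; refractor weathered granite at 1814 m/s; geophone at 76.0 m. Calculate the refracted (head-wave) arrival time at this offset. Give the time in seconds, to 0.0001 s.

θ_c = arcsin(V₁/V₂) = arcsin(332/1814) = 10.55°, cos θ_c = 0.9831.
Intercept time tᵢ = 2h cos θ_c / V₁ = 2·23.7·0.9831/332 = 0.14036 s.
t = x/V₂ + tᵢ = 76.0/1814 + 0.14036 = 0.18226 s.

0.1823 s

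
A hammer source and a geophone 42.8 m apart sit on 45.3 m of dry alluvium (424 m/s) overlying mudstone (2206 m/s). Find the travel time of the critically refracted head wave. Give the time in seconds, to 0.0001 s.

0.2291 s

t = x/V₂ + 2h·√(V₂²−V₁²)/(V₁V₂).
√(V₂²−V₁²) = √(2206²−424²) = 2164.9 m/s; delay term = 2·45.3·2164.9/(424·2206) = 0.20970 s.
t = 42.8/2206 + 0.20970 = 0.22910 s.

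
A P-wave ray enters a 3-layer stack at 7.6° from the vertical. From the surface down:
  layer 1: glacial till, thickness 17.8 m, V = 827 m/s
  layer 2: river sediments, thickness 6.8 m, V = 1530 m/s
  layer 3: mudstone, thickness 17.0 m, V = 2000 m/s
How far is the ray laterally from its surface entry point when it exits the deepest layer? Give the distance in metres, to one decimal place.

9.8 m

p = sin θ₁/V₁ = sin 7.6°/827 = 1.5992e-04 s/m is conserved through the stack.
Layer 1: θ = 7.60°; offset = 17.8·tan 7.60° = 2.375 m.
Layer 2: sin θ = p·1530 = 0.2447 → θ = 14.16°; offset = 6.8·tan 14.16° = 1.716 m.
Layer 3: sin θ = p·2000 = 0.3198 → θ = 18.65°; offset = 17.0·tan 18.65° = 5.739 m.
Σ offsets = 9.830 m.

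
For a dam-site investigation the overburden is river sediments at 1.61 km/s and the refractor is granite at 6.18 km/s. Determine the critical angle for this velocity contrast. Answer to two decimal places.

At critical incidence the refracted ray runs along the interface (θ₂ = 90°), so sin θ_c = V₁/V₂.
θ_c = arcsin(1.61/6.18) = arcsin 0.2605 = 15.10°.

15.10°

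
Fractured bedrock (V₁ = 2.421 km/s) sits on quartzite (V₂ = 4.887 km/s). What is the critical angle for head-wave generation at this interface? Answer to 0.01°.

Critical incidence: sin θ_c = V₁/V₂ = 2.421/4.887 = 0.4954.
θ_c = arcsin 0.4954 = 29.70°.

29.70°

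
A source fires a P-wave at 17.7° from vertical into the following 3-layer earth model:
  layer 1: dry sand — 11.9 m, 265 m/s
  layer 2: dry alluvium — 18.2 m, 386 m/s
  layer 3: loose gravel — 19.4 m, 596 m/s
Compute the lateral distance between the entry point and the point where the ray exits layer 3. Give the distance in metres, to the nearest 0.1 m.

31.0 m

p = sin θ₁/V₁ = sin 17.7°/265 = 1.1473e-03 s/m is conserved through the stack.
Layer 1: θ = 17.70°; offset = 11.9·tan 17.70° = 3.798 m.
Layer 2: sin θ = p·386 = 0.4429 → θ = 26.29°; offset = 18.2·tan 26.29° = 8.990 m.
Layer 3: sin θ = p·596 = 0.6838 → θ = 43.14°; offset = 19.4·tan 43.14° = 18.180 m.
Total horizontal offset = 30.967 m.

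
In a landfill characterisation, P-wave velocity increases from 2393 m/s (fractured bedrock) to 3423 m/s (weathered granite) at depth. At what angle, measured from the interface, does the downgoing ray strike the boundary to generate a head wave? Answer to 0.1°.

45.6°

Critical incidence: sin θ_c = V₁/V₂ = 2393/3423 = 0.6991.
θ_c = arcsin 0.6991 = 44.35°.
Measured from the interface: 90° − 44.35° = 45.65°.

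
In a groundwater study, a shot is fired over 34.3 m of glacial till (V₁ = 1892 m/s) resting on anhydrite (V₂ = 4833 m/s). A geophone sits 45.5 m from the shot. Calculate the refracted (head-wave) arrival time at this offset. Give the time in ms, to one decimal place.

θ_c = arcsin(V₁/V₂) = arcsin(1892/4833) = 23.05°, cos θ_c = 0.9202.
Intercept time tᵢ = 2h cos θ_c / V₁ = 2·34.3·0.9202/1892 = 0.03336 s.
t = x/V₂ + tᵢ = 45.5/4833 + 0.03336 = 0.04278 s.

42.8 ms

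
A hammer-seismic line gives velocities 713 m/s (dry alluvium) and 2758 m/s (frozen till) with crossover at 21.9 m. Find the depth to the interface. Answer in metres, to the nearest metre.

8 m

h = (x_cross/2)·√((V₂−V₁)/(V₂+V₁)).
(V₂−V₁)/(V₂+V₁) = (2758−713)/(2758+713) = 0.5892; √ = 0.7676.
h = (21.9/2)·0.7676 = 8.40 m.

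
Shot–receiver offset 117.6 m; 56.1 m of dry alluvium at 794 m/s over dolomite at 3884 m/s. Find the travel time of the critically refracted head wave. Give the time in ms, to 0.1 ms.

θ_c = arcsin(V₁/V₂) = arcsin(794/3884) = 11.80°, cos θ_c = 0.9789.
Intercept time tᵢ = 2h cos θ_c / V₁ = 2·56.1·0.9789/794 = 0.13833 s.
t = x/V₂ + tᵢ = 117.6/3884 + 0.13833 = 0.16860 s.

168.6 ms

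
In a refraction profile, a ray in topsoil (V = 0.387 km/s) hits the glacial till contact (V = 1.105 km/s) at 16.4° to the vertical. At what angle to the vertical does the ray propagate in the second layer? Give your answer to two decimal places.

53.72°

Snell's law: sin θ₂ = (V₂/V₁)·sin θ₁ = (1.105/0.387)·sin 16.4° = 0.8062.
θ₂ = sin⁻¹(0.8062) = 53.72° (from vertical).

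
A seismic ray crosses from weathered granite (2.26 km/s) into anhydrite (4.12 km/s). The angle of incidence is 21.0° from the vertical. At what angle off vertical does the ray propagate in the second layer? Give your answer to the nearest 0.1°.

40.8°

Snell's law: sin θ₂ = (V₂/V₁)·sin θ₁ = (4.12/2.26)·sin 21.0° = 0.6533.
θ₂ = sin⁻¹(0.6533) = 40.79° (from vertical).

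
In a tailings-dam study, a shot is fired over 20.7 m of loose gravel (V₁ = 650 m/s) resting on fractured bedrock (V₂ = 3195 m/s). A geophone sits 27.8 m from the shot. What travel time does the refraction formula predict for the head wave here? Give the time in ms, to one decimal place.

71.1 ms

t = x/V₂ + 2h·√(V₂²−V₁²)/(V₁V₂).
√(V₂²−V₁²) = √(3195²−650²) = 3128.2 m/s; delay term = 2·20.7·3128.2/(650·3195) = 0.06236 s.
t = 27.8/3195 + 0.06236 = 0.07106 s.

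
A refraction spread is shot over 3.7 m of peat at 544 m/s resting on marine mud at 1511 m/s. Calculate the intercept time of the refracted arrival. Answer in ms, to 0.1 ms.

12.7 ms

θ_c = arcsin(V₁/V₂) = arcsin(544/1511) = 21.10°; cos θ_c = 0.9329.
tᵢ = 2h·cos θ_c / V₁ = 2·3.7·0.9329 / 544 = 0.01269 s.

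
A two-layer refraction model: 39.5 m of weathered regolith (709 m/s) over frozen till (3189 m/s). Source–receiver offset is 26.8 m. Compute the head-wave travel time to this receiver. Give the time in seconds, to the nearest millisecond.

θ_c = arcsin(V₁/V₂) = arcsin(709/3189) = 12.85°, cos θ_c = 0.9750.
Intercept time tᵢ = 2h cos θ_c / V₁ = 2·39.5·0.9750/709 = 0.10864 s.
t = x/V₂ + tᵢ = 26.8/3189 + 0.10864 = 0.11704 s.

0.117 s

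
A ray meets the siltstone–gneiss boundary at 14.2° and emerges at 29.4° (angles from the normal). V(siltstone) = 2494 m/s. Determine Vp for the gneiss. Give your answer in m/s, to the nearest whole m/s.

Snell's law: sin 14.2°/V₁ = sin 29.4°/V₂.
V₂ = V₁·sin 29.4°/sin 14.2° = 2494 × 2.0012 = 4990.94 m/s.

4991 m/s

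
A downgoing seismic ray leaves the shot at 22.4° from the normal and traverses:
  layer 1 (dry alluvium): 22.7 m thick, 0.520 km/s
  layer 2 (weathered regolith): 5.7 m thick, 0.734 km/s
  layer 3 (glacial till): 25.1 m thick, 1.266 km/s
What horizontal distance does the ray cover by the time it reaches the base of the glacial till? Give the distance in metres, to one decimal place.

p = sin θ₁/V₁ = sin 22.4°/0.520 = 7.3283e-01 s/km is conserved through the stack.
Layer 1: θ = 22.40°; offset = 22.7·tan 22.40° = 9.356 m.
Layer 2: sin θ = p·0.734 = 0.5379 → θ = 32.54°; offset = 5.7·tan 32.54° = 3.637 m.
Layer 3: sin θ = p·1.266 = 0.9278 → θ = 68.09°; offset = 25.1·tan 68.09° = 62.401 m.
Summing the layer offsets gives 75.394 m.

75.4 m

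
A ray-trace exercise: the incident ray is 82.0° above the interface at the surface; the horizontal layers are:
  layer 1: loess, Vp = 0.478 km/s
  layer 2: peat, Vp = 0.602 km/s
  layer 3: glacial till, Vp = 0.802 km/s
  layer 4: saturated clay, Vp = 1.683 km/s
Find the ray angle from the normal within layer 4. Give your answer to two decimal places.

From the normal: θ₁ = 90° − 82.0° = 8.0°.
Snell's law across each interface conserves sin θ / V, so sin θ_4 = V_4·sin θ₁/V₁.
sin θ_4 = 1.683 × sin 8.0° / 0.478 = 0.4900.
θ_4 = 29.34° from the vertical.

29.34°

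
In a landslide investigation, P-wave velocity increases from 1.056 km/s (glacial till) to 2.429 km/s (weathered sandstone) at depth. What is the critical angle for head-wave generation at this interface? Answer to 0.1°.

At critical incidence the refracted ray runs along the interface (θ₂ = 90°), so sin θ_c = V₁/V₂.
θ_c = arcsin(1.056/2.429) = arcsin 0.4347 = 25.77°.

25.8°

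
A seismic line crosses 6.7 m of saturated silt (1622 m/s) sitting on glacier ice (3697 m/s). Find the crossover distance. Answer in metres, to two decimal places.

θ_c = arcsin(1622/3697) = 26.02°, so cos θ_c = 0.8986 and tᵢ = 2h cos θ_c/V₁ = 0.0074 s.
At crossover x/V₁ = x/V₂ + tᵢ ⇒ x = tᵢ/(1/V₁ − 1/V₂) = 0.00742/(6.1652e-04 − 2.7049e-04) = 21.45 m.

21.45 m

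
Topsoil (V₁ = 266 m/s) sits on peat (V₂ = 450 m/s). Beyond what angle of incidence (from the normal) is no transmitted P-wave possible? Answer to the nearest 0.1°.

36.2°

Critical incidence: sin θ_c = V₁/V₂ = 266/450 = 0.5911.
θ_c = arcsin 0.5911 = 36.24°.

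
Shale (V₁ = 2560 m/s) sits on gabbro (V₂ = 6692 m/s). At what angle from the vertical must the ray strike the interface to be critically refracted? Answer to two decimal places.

At critical incidence the refracted ray runs along the interface (θ₂ = 90°), so sin θ_c = V₁/V₂.
θ_c = arcsin(2560/6692) = arcsin 0.3825 = 22.49°.

22.49°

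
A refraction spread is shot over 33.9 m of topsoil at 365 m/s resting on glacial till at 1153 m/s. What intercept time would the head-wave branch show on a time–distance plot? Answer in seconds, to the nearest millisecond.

tᵢ = 2h·√(V₂²−V₁²)/(V₁V₂).
√(V₂²−V₁²) = √(1153²−365²) = 1093.7 m/s.
tᵢ = 2·33.9·1093.7/(365·1153) = 0.17620 s.

0.176 s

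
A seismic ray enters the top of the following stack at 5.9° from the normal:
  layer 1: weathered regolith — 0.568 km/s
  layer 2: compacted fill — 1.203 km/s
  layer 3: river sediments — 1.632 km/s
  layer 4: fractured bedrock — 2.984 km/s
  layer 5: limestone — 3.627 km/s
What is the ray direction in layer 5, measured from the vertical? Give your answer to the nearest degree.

41°

Snell's law across each interface conserves sin θ / V, so sin θ_5 = V_5·sin θ₁/V₁.
sin θ_5 = 3.627 × sin 5.9° / 0.568 = 0.6564.
θ_5 = arcsin 0.6564 = 41.02°.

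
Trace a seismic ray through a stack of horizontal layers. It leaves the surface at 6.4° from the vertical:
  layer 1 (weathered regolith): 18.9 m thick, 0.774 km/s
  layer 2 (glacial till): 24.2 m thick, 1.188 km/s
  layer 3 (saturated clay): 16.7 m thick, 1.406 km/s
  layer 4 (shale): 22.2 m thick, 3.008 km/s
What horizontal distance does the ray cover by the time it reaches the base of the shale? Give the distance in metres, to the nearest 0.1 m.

Ray parameter p = sin 6.4° / 0.774 km/s = 1.4402e-01 s/km.
Layer 1: θ = 6.40°; offset = 18.9·tan 6.40° = 2.120 m.
Layer 2: sin θ = p·1.188 = 0.1711 → θ = 9.85°; offset = 24.2·tan 9.85° = 4.202 m.
Layer 3: sin θ = p·1.406 = 0.2025 → θ = 11.68°; offset = 16.7·tan 11.68° = 3.453 m.
Layer 4: sin θ = p·3.008 = 0.4332 → θ = 25.67°; offset = 22.2·tan 25.67° = 10.670 m.
Total horizontal offset = 20.446 m.

20.4 m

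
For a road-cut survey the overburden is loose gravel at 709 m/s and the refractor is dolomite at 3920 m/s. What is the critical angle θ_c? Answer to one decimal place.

Critical incidence: sin θ_c = V₁/V₂ = 709/3920 = 0.1809.
θ_c = arcsin 0.1809 = 10.42°.

10.4°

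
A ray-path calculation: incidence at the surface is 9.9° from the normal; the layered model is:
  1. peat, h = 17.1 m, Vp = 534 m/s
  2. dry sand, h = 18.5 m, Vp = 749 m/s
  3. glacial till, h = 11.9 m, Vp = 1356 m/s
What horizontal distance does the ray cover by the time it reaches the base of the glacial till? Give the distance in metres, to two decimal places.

13.36 m

p = sin θ₁/V₁ = sin 9.9°/534 = 3.2196e-04 s/m is conserved through the stack.
Layer 1: θ = 9.90°; offset = 17.1·tan 9.90° = 2.9844 m.
Layer 2: sin θ = p·749 = 0.2412 → θ = 13.95°; offset = 18.5·tan 13.95° = 4.5970 m.
Layer 3: sin θ = p·1356 = 0.4366 → θ = 25.89°; offset = 11.9·tan 25.89° = 5.7748 m.
Total horizontal offset = 13.3562 m.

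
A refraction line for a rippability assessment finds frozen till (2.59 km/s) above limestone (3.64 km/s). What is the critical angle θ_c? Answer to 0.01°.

Critical incidence: sin θ_c = V₁/V₂ = 2.59/3.64 = 0.7115.
θ_c = arcsin 0.7115 = 45.36°.

45.36°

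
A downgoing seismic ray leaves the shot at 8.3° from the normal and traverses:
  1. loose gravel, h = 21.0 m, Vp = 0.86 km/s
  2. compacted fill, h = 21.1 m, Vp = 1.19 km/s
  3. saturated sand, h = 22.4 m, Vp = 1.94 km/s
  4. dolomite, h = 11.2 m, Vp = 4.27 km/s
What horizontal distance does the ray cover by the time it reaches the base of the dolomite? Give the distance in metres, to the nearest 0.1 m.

26.6 m

p = sin θ₁/V₁ = sin 8.3°/0.86 = 1.6786e-01 s/km is conserved through the stack.
Layer 1: θ = 8.30°; offset = 21.0·tan 8.30° = 3.064 m.
Layer 2: sin θ = p·1.19 = 0.1997 → θ = 11.52°; offset = 21.1·tan 11.52° = 4.301 m.
Layer 3: sin θ = p·1.94 = 0.3256 → θ = 19.00°; offset = 22.4·tan 19.00° = 7.715 m.
Layer 4: sin θ = p·4.27 = 0.7167 → θ = 45.79°; offset = 11.2·tan 45.79° = 11.512 m.
Total horizontal offset = 26.592 m.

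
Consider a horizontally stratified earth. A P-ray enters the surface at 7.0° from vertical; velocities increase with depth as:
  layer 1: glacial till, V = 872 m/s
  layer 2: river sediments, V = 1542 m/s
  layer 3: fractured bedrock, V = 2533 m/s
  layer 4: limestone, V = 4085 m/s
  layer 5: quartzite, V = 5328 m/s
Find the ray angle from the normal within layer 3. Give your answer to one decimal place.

20.7°

Ray parameter p = sin 7.0° / 872 = 1.3976e-04 s/m.
sin θ_3 = p·V_3 = 1.3976e-04 × 2533 = 0.3540.
θ_3 = 20.73° from the vertical.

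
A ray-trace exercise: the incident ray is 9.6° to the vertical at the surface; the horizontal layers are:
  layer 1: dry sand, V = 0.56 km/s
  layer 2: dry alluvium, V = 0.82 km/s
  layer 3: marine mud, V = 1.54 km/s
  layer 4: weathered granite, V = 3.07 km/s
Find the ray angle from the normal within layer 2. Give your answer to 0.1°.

Snell's law across each interface conserves sin θ / V, so sin θ_2 = V_2·sin θ₁/V₁.
sin θ_2 = 0.82 × sin 9.6° / 0.56 = 0.2442.
θ_2 = 14.13° from the vertical.

14.1°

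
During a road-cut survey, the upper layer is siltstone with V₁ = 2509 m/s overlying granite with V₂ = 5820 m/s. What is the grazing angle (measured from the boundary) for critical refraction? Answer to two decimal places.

64.46°

At critical incidence the refracted ray runs along the interface (θ₂ = 90°), so sin θ_c = V₁/V₂.
θ_c = arcsin(2509/5820) = arcsin 0.4311 = 25.54°.
Measured from the interface: 90° − 25.54° = 64.46°.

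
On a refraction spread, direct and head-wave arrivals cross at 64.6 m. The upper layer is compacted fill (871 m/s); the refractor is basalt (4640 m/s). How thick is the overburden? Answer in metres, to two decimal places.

h = (x_cross/2)·√((V₂−V₁)/(V₂+V₁)).
(V₂−V₁)/(V₂+V₁) = (4640−871)/(4640+871) = 0.6839; √ = 0.8270.
h = (64.6/2)·0.8270 = 26.71 m.

26.71 m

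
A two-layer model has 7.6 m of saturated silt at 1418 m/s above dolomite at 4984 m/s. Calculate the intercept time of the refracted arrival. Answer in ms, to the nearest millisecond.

θ_c = arcsin(V₁/V₂) = arcsin(1418/4984) = 16.53°; cos θ_c = 0.9587.
tᵢ = 2h·cos θ_c / V₁ = 2·7.6·0.9587 / 1418 = 0.01028 s.

10 ms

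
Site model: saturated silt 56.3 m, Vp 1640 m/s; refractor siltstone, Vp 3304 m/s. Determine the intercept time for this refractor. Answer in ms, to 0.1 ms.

θ_c = arcsin(V₁/V₂) = arcsin(1640/3304) = 29.76°; cos θ_c = 0.8681.
tᵢ = 2h·cos θ_c / V₁ = 2·56.3·0.8681 / 1640 = 0.05960 s.

59.6 ms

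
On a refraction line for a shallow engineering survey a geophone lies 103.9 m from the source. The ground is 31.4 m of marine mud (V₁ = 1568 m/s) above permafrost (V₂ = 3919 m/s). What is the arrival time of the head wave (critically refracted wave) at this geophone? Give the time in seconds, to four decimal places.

θ_c = arcsin(V₁/V₂) = arcsin(1568/3919) = 23.58°, cos θ_c = 0.9165.
Intercept time tᵢ = 2h cos θ_c / V₁ = 2·31.4·0.9165/1568 = 0.03671 s.
t = x/V₂ + tᵢ = 103.9/3919 + 0.03671 = 0.06322 s.

0.0632 s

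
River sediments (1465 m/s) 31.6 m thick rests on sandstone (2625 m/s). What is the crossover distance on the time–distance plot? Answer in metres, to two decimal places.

x_cross = 2h·√((V₂+V₁)/(V₂−V₁)).
(V₂+V₁)/(V₂−V₁) = (2625+1465)/(2625−1465) = 3.5259; √ = 1.8777.
x_cross = 2·31.6·1.8777 = 118.67 m.

118.67 m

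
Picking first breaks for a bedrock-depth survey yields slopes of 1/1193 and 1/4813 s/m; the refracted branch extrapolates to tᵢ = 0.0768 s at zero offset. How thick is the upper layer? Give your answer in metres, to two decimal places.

47.29 m

h = tᵢ·V₁·V₂ / (2·√(V₂²−V₁²)).
√(V₂²−V₁²) = √(4813² − 1193²) = 4662.8 m/s.
h = 0.0768 s × 1193 × 4813 / (2 × 4662.8) = 47.29 m.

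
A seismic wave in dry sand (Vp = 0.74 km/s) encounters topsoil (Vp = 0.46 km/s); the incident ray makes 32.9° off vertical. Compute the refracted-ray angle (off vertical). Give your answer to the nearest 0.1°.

sin θ₁/V₁ = sin θ₂/V₂ ⇒ sin θ₂ = 0.46·sin 32.9°/0.74 = 0.46·0.5432/0.74 = 0.3376.
θ₂ = arcsin 0.3376 = 19.73° from the normal.

19.7°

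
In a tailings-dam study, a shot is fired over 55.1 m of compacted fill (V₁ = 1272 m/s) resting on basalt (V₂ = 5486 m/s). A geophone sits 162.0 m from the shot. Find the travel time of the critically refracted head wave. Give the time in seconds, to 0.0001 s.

θ_c = arcsin(V₁/V₂) = arcsin(1272/5486) = 13.41°, cos θ_c = 0.9727.
Intercept time tᵢ = 2h cos θ_c / V₁ = 2·55.1·0.9727/1272 = 0.08427 s.
t = x/V₂ + tᵢ = 162.0/5486 + 0.08427 = 0.11380 s.

0.1138 s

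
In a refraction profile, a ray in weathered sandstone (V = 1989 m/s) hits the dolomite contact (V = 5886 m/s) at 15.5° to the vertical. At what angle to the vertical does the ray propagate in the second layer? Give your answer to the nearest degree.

52°

sin θ₁/V₁ = sin θ₂/V₂ ⇒ sin θ₂ = 5886·sin 15.5°/1989 = 5886·0.2672/1989 = 0.7908.
θ₂ = sin⁻¹(0.7908) = 52.26° (from vertical).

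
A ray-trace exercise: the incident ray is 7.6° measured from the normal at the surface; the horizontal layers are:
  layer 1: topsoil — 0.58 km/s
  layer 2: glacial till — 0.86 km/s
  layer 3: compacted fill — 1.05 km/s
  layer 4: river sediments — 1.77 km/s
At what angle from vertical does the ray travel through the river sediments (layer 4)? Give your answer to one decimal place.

Ray parameter p = sin 7.6° / 0.58 = 2.2803e-01 s/km.
sin θ_4 = p·V_4 = 2.2803e-01 × 1.77 = 0.4036.
θ_4 = arcsin 0.4036 = 23.80°.

23.8°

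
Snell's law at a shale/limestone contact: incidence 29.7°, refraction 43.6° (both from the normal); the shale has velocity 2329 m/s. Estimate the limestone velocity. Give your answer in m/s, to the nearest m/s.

sin 29.7° = 0.4955; sin 43.6° = 0.6896.
V₂ = V₁·(sin θ₂/sin θ₁) = 2329·(0.6896/0.4955) = 3241.69 m/s.

3242 m/s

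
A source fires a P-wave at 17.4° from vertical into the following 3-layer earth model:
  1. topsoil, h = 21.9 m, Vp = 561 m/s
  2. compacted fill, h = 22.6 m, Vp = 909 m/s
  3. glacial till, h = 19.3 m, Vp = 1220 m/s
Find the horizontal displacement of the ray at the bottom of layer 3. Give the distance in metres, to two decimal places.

35.90 m

Apply Snell's law at each interface; in layer i the horizontal offset is hᵢ·tan θᵢ.
Layer 1: θ = 17.40°; offset = 21.9·tan 17.40° = 6.8630 m.
Layer 2: sin θ = 909·sin 17.4°/561 = 0.4845, θ = 28.98°; offset = 22.6·tan 28.98° = 12.5183 m.
Layer 3: sin θ = 1220·sin 17.4°/561 = 0.6503, θ = 40.57°; offset = 19.3·tan 40.57° = 16.5221 m.
Total horizontal offset = 35.9035 m.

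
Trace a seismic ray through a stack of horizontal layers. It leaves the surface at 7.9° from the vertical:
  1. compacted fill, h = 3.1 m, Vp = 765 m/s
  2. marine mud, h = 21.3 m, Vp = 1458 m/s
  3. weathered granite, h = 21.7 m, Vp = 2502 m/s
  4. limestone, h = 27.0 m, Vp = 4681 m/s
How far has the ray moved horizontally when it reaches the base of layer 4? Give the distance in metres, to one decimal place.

59.1 m

Apply Snell's law at each interface; in layer i the horizontal offset is hᵢ·tan θᵢ.
Layer 1: θ = 7.90°; offset = 3.1·tan 7.90° = 0.430 m.
Layer 2: sin θ = 1458·sin 7.9°/765 = 0.2620, θ = 15.19°; offset = 21.3·tan 15.19° = 5.781 m.
Layer 3: sin θ = 2502·sin 7.9°/765 = 0.4495, θ = 26.71°; offset = 21.7·tan 26.71° = 10.920 m.
Layer 4: sin θ = 4681·sin 7.9°/765 = 0.8410, θ = 57.25°; offset = 27.0·tan 57.25° = 41.972 m.
Summing the layer offsets gives 59.104 m.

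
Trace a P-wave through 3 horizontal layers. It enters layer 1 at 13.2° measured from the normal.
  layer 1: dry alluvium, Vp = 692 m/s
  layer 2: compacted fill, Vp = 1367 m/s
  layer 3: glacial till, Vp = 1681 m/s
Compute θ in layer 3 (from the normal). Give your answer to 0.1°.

33.7°

Ray parameter p = sin 13.2° / 692 = 3.2999e-04 s/m.
sin θ_3 = p·V_3 = 3.2999e-04 × 1681 = 0.5547.
θ_3 = 33.69° from the vertical.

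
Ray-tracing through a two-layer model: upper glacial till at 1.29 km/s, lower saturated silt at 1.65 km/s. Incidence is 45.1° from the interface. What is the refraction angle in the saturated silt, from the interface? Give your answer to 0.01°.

25.46°

Angle from the normal: 90° − 45.1° = 44.9°.
sin θ₁/V₁ = sin θ₂/V₂ ⇒ sin θ₂ = 1.65·sin 44.9°/1.29 = 1.65·0.7059/1.29 = 0.9029.
θ₂ = arcsin 0.9029 = 64.54° from the normal.
From the interface: 90° − 64.54° = 25.46°.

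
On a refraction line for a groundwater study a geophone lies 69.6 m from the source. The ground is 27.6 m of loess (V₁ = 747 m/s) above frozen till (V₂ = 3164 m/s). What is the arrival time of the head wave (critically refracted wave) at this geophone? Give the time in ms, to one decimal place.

93.8 ms

θ_c = arcsin(V₁/V₂) = arcsin(747/3164) = 13.66°, cos θ_c = 0.9717.
Intercept time tᵢ = 2h cos θ_c / V₁ = 2·27.6·0.9717/747 = 0.07181 s.
t = x/V₂ + tᵢ = 69.6/3164 + 0.07181 = 0.09380 s.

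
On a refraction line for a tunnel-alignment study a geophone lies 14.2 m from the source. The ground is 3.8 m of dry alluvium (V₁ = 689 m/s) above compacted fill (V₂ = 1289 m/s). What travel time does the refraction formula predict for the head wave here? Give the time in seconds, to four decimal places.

θ_c = arcsin(V₁/V₂) = arcsin(689/1289) = 32.31°, cos θ_c = 0.8452.
Intercept time tᵢ = 2h cos θ_c / V₁ = 2·3.8·0.8452/689 = 0.00932 s.
t = x/V₂ + tᵢ = 14.2/1289 + 0.00932 = 0.02034 s.

0.0203 s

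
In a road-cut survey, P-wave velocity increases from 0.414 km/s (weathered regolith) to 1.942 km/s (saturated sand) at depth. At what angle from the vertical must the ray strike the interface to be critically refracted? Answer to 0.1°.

Critical incidence: sin θ_c = V₁/V₂ = 0.414/1.942 = 0.2132.
θ_c = arcsin 0.2132 = 12.31°.

12.3°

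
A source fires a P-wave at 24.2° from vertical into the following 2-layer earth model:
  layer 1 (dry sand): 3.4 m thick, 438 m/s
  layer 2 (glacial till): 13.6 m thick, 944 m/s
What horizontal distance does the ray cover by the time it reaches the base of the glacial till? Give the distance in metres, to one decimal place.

Apply Snell's law at each interface; in layer i the horizontal offset is hᵢ·tan θᵢ.
Layer 1: θ = 24.20°; offset = 3.4·tan 24.20° = 1.528 m.
Layer 2: sin θ = 944·sin 24.2°/438 = 0.8835, θ = 62.07°; offset = 13.6·tan 62.07° = 25.649 m.
Total horizontal offset = 27.177 m.

27.2 m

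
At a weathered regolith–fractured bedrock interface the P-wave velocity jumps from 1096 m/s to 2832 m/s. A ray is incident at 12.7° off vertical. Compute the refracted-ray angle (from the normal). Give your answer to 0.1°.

34.6°

sin θ₁/V₁ = sin θ₂/V₂ ⇒ sin θ₂ = 2832·sin 12.7°/1096 = 2832·0.2198/1096 = 0.5681.
θ₂ = sin⁻¹(0.5681) = 34.62° (from vertical).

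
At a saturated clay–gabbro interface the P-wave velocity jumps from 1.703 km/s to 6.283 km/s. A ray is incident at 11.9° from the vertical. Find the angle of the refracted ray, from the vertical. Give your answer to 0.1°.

Snell's law: sin θ₂ = (V₂/V₁)·sin θ₁ = (6.283/1.703)·sin 11.9° = 0.7608.
θ₂ = arcsin 0.7608 = 49.53° from the normal.

49.5°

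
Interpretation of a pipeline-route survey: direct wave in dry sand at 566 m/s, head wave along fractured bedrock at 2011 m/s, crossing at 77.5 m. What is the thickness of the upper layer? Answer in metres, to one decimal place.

29.0 m

h = (x_cross/2)·√((V₂−V₁)/(V₂+V₁)).
(V₂−V₁)/(V₂+V₁) = (2011−566)/(2011+566) = 0.5607; √ = 0.7488.
h = (77.5/2)·0.7488 = 29.02 m.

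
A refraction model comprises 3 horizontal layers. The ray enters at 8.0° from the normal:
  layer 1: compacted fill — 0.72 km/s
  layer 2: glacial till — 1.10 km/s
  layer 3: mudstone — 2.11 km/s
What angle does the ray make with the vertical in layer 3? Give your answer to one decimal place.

24.1°

Ray parameter p = sin 8.0° / 0.72 = 1.9330e-01 s/km.
sin θ_3 = p·V_3 = 1.9330e-01 × 2.11 = 0.4079.
θ_3 = arcsin 0.4079 = 24.07°.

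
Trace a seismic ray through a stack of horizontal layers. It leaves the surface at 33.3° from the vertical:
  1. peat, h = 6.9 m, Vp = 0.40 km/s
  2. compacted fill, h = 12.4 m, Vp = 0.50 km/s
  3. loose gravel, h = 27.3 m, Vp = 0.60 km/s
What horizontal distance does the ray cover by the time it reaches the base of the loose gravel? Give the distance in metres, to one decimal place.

55.9 m

Apply Snell's law at each interface; in layer i the horizontal offset is hᵢ·tan θᵢ.
Layer 1: θ = 33.30°; offset = 6.9·tan 33.30° = 4.532 m.
Layer 2: sin θ = 0.50·sin 33.3°/0.40 = 0.6863, θ = 43.34°; offset = 12.4·tan 43.34° = 11.700 m.
Layer 3: sin θ = 0.60·sin 33.3°/0.40 = 0.8235, θ = 55.44°; offset = 27.3·tan 55.44° = 39.633 m.
Σ offsets = 55.865 m.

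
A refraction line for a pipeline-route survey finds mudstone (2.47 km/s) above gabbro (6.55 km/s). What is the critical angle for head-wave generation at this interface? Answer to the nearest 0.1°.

Critical incidence: sin θ_c = V₁/V₂ = 2.47/6.55 = 0.3771.
θ_c = arcsin 0.3771 = 22.15°.

22.2°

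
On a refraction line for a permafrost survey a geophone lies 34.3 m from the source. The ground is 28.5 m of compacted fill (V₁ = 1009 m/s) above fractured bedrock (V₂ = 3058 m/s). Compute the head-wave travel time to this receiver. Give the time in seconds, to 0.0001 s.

0.0645 s

t = x/V₂ + 2h·√(V₂²−V₁²)/(V₁V₂).
√(V₂²−V₁²) = √(3058²−1009²) = 2886.7 m/s; delay term = 2·28.5·2886.7/(1009·3058) = 0.05333 s.
t = 34.3/3058 + 0.05333 = 0.06454 s.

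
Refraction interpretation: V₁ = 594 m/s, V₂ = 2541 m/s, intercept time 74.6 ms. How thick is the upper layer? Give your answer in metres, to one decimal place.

22.8 m

θ_c = arcsin(594/2541) = 13.52°; cos θ_c = 0.9723.
tᵢ = 2h cos θ_c/V₁ ⇒ h = tᵢ·V₁/(2 cos θ_c) = 0.0746·594/(2·0.9723) = 22.79 m.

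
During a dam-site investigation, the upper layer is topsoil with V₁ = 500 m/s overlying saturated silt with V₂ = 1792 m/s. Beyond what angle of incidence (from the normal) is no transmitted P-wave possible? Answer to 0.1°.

Critical incidence: sin θ_c = V₁/V₂ = 500/1792 = 0.2790.
θ_c = arcsin 0.2790 = 16.20°.

16.2°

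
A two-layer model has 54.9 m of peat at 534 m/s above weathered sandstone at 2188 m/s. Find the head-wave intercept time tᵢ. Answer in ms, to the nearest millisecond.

θ_c = arcsin(V₁/V₂) = arcsin(534/2188) = 14.13°; cos θ_c = 0.9698.
tᵢ = 2h·cos θ_c / V₁ = 2·54.9·0.9698 / 534 = 0.19940 s.

199 ms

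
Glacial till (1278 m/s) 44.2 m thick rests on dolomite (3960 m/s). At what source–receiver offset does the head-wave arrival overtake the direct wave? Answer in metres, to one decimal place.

θ_c = arcsin(1278/3960) = 18.83°, so cos θ_c = 0.9465 and tᵢ = 2h cos θ_c/V₁ = 0.0655 s.
At crossover x/V₁ = x/V₂ + tᵢ ⇒ x = tᵢ/(1/V₁ − 1/V₂) = 0.06547/(7.8247e-04 − 2.5253e-04) = 123.54 m.

123.5 m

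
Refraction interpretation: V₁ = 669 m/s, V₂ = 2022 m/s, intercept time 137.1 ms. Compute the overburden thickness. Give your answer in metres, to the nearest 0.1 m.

48.6 m

h = tᵢ·V₁·V₂ / (2·√(V₂²−V₁²)).
√(V₂²−V₁²) = √(2022² − 669²) = 1908.1 m/s.
h = 0.1371 s × 669 × 2022 / (2 × 1908.1) = 48.60 m.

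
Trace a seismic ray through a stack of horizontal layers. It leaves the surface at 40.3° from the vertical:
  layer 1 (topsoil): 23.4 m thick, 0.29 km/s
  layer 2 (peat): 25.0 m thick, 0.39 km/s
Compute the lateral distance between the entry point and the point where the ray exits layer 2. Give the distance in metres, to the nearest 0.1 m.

63.9 m

Ray parameter p = sin 40.3° / 0.29 km/s = 2.2303e+00 s/km.
Layer 1: θ = 40.30°; offset = 23.4·tan 40.30° = 19.845 m.
Layer 2: sin θ = p·0.39 = 0.8698 → θ = 60.44°; offset = 25.0·tan 60.44° = 44.076 m.
Summing the layer offsets gives 63.920 m.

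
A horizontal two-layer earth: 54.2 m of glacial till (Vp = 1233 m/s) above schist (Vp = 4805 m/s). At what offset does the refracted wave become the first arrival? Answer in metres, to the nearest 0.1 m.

x_cross = 2h·√((V₂+V₁)/(V₂−V₁)).
(V₂+V₁)/(V₂−V₁) = (4805+1233)/(4805−1233) = 1.6904; √ = 1.3001.
x_cross = 2·54.2·1.3001 = 140.94 m.

140.9 m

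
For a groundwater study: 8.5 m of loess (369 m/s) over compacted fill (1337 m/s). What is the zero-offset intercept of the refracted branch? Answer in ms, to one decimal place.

θ_c = arcsin(V₁/V₂) = arcsin(369/1337) = 16.02°; cos θ_c = 0.9612.
tᵢ = 2h·cos θ_c / V₁ = 2·8.5·0.9612 / 369 = 0.04428 s.

44.3 ms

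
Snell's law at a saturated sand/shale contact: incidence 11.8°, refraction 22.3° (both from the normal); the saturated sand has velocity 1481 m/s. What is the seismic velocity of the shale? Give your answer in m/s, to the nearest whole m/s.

sin 11.8° = 0.2045; sin 22.3° = 0.3795.
V₂ = V₁·(sin θ₂/sin θ₁) = 1481·(0.3795/0.2045) = 2748.09 m/s.

2748 m/s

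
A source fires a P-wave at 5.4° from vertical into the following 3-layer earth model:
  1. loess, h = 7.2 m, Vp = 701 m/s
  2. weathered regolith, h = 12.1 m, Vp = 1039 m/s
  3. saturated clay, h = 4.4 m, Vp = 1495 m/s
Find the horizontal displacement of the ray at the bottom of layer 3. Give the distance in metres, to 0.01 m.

Apply Snell's law at each interface; in layer i the horizontal offset is hᵢ·tan θᵢ.
Layer 1: θ = 5.40°; offset = 7.2·tan 5.40° = 0.6806 m.
Layer 2: sin θ = 1039·sin 5.4°/701 = 0.1395, θ = 8.02°; offset = 12.1·tan 8.02° = 1.7044 m.
Layer 3: sin θ = 1495·sin 5.4°/701 = 0.2007, θ = 11.58°; offset = 4.4·tan 11.58° = 0.9014 m.
Total horizontal offset = 3.2865 m.

3.29 m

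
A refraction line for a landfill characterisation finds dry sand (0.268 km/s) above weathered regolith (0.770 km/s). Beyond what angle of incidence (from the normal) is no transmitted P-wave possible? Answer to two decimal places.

20.37°

At critical incidence the refracted ray runs along the interface (θ₂ = 90°), so sin θ_c = V₁/V₂.
θ_c = arcsin(0.268/0.770) = arcsin 0.3481 = 20.37°.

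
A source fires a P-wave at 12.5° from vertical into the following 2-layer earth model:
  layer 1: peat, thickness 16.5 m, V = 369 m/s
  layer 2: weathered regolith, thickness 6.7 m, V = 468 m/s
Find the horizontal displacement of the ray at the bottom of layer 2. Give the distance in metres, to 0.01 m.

5.57 m

Apply Snell's law at each interface; in layer i the horizontal offset is hᵢ·tan θᵢ.
Layer 1: θ = 12.50°; offset = 16.5·tan 12.50° = 3.6580 m.
Layer 2: sin θ = 468·sin 12.5°/369 = 0.2745, θ = 15.93°; offset = 6.7·tan 15.93° = 1.9127 m.
Σ offsets = 5.5706 m.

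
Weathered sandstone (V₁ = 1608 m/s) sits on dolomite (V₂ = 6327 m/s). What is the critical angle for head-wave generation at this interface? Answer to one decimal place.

14.7°

At critical incidence the refracted ray runs along the interface (θ₂ = 90°), so sin θ_c = V₁/V₂.
θ_c = arcsin(1608/6327) = arcsin 0.2541 = 14.72°.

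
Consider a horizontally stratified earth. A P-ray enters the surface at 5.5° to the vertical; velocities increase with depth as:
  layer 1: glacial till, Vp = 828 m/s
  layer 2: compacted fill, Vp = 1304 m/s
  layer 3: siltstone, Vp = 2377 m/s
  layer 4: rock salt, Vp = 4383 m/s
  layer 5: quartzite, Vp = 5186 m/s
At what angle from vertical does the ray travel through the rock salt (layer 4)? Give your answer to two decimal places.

Ray parameter p = sin 5.5° / 828 = 1.1576e-04 s/m.
sin θ_4 = p·V_4 = 1.1576e-04 × 4383 = 0.5074.
θ_4 = 30.49° from the vertical.

30.49°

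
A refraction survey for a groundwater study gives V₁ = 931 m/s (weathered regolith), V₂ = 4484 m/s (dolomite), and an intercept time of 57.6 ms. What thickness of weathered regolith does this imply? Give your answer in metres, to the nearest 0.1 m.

h = tᵢ·V₁·V₂ / (2·√(V₂²−V₁²)).
√(V₂²−V₁²) = √(4484² − 931²) = 4386.3 m/s.
h = 0.0576 s × 931 × 4484 / (2 × 4386.3) = 27.41 m.

27.4 m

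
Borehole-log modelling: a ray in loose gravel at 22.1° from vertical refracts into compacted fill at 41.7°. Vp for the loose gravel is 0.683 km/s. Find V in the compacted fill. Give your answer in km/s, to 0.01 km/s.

1.21 km/s

sin 22.1° = 0.3762; sin 41.7° = 0.6652.
V₂ = V₁·(sin θ₂/sin θ₁) = 0.683·(0.6652/0.3762) = 1.21 km/s.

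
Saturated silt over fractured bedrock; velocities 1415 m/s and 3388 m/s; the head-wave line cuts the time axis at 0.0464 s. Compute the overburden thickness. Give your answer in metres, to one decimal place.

h = tᵢ·V₁·V₂ / (2·√(V₂²−V₁²)).
√(V₂²−V₁²) = √(3388² − 1415²) = 3078.4 m/s.
h = 0.0464 s × 1415 × 3388 / (2 × 3078.4) = 36.13 m.

36.1 m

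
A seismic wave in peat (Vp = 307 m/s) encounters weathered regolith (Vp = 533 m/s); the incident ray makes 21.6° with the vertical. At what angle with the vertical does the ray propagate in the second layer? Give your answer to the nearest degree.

Snell's law: sin θ₂ = (V₂/V₁)·sin θ₁ = (533/307)·sin 21.6° = 0.6391.
θ₂ = sin⁻¹(0.6391) = 39.73° (from vertical).

40°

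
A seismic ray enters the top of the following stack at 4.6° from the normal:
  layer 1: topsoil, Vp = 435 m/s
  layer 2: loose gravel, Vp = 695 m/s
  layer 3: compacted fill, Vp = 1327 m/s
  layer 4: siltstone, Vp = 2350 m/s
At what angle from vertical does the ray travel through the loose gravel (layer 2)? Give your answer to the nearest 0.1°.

7.4°

Snell's law across each interface conserves sin θ / V, so sin θ_2 = V_2·sin θ₁/V₁.
sin θ_2 = 695 × sin 4.6° / 435 = 0.1281.
θ_2 = arcsin 0.1281 = 7.36°.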